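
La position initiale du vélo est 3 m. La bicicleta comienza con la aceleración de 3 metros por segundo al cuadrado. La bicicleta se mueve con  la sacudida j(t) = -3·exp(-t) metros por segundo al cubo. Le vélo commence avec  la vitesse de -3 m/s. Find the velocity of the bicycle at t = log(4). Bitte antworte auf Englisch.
Starting from jerk j(t) = -3·exp(-t), we take 2 integrals. Taking ∫j(t)dt and applying a(0) = 3, we find a(t) = 3·exp(-t). Finding the integral of a(t) and using v(0) = -3: v(t) = -3·exp(-t). We have velocity v(t) = -3·exp(-t). Substituting t = log(4): v(log(4)) = -3/4.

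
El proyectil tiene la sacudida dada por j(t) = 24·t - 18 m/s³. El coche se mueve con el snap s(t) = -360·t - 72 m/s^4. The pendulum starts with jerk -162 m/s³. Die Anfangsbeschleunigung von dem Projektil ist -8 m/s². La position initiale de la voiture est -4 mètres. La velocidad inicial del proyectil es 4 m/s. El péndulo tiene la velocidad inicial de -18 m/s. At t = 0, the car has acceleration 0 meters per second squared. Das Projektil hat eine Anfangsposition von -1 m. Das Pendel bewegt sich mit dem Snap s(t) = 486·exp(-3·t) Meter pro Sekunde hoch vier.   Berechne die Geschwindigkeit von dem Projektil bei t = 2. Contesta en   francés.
En partant du jerk j(t) = 24·t - 18, nous prenons 2 primitives. En prenant ∫j(t)dt et en appliquant a(0) = -8, nous trouvons a(t) = 12·t^2 - 18·t - 8. L'intégrale de l'accélération, avec v(0) = 4, donne la vitesse: v(t) = 4·t^3 - 9·t^2 - 8·t + 4. En utilisant v(t) = 4·t^3 - 9·t^2 - 8·t + 4 et en substituant t = 2, nous trouvons v = -16.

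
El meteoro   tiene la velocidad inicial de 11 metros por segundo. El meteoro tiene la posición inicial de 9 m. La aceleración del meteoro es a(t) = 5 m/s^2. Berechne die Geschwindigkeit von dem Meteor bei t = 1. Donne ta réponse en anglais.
To find the answer, we compute 1 antiderivative of a(t) = 5. The antiderivative of acceleration, with v(0) = 11, gives velocity: v(t) = 5·t + 11. Using v(t) = 5·t + 11 and substituting t = 1, we find v = 16.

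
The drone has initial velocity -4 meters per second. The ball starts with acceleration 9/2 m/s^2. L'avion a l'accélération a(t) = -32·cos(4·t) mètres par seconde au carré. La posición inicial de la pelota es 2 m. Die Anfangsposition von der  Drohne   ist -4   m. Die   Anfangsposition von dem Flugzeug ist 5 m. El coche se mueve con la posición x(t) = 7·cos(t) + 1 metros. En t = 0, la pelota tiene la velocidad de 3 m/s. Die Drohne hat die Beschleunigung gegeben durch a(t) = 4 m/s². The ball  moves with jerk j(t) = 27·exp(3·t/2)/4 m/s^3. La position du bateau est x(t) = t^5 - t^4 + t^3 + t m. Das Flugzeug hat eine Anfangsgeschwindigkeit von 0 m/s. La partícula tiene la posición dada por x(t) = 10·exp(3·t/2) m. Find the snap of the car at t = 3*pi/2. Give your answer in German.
Wir müssen unsere Gleichung für die Position x(t) = 7·cos(t) + 1 4-mal ableiten. Mit d/dt von x(t) finden wir v(t) = -7·sin(t). Mit d/dt von v(t) finden wir a(t) = -7·cos(t). Mit d/dt von a(t) finden wir j(t) = 7·sin(t). Die Ableitung von dem Ruck ergibt den Snap: s(t) = 7·cos(t). Mit s(t) = 7·cos(t) und Einsetzen von t = 3*pi/2, finden wir s = 0.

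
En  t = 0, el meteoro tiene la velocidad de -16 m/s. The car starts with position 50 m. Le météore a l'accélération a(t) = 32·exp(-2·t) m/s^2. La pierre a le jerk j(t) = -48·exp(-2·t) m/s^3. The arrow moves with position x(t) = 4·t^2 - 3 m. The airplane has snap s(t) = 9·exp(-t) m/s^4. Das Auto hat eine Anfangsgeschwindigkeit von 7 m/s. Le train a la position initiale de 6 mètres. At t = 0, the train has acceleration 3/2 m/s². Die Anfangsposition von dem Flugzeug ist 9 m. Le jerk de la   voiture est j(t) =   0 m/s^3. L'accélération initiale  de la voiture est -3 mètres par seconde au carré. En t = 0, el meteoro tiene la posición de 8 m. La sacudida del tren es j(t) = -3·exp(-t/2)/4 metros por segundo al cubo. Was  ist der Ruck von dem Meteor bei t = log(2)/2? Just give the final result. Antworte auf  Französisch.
La réponse est -32.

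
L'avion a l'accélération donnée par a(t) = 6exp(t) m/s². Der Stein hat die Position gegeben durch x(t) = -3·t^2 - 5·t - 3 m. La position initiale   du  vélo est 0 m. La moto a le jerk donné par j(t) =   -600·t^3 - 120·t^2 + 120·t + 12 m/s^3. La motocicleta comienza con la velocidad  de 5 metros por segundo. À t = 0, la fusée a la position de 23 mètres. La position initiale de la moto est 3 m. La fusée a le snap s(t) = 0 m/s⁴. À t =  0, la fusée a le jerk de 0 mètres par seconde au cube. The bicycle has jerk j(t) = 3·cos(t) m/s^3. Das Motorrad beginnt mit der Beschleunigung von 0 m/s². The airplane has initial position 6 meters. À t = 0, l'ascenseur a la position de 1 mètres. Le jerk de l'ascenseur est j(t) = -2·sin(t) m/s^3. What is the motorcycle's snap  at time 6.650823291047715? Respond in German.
Um dies zu lösen, müssen wir 1 Ableitung unserer Gleichung für den Ruck j(t) = -600·t^3 - 120·t^2 + 120·t + 12 nehmen. Durch Ableiten von dem Ruck erhalten wir den Snap: s(t) = -1800·t^2 - 240·t + 120. Mit s(t) = -1800·t^2 - 240·t + 120 und Einsetzen von t = 6.650823291047715, finden wir s = -81096.4083975884.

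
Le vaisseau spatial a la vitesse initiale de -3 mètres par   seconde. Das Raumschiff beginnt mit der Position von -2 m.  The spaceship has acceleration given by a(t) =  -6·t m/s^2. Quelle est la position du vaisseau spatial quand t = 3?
Pour résoudre ceci, nous devons prendre 2 intégrales de notre équation de l'accélération a(t) = -6·t. L'intégrale de l'accélération est la vitesse. En utilisant v(0) = -3, nous obtenons v(t) = -3·t^2 - 3. La primitive de la vitesse, avec x(0) = -2, donne la position: x(t) = -t^3 - 3·t - 2. Nous avons la position x(t) = -t^3 - 3·t - 2. En substituant t = 3: x(3) = -38.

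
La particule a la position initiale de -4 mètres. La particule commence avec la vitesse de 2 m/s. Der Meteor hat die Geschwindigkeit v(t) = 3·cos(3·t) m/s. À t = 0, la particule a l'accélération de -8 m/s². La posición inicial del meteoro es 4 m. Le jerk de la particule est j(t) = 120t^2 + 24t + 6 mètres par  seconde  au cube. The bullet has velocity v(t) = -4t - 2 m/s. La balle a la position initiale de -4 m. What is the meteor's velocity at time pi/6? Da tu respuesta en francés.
En utilisant v(t) = 3·cos(3·t) et en substituant t = pi/6, nous trouvons v = 0.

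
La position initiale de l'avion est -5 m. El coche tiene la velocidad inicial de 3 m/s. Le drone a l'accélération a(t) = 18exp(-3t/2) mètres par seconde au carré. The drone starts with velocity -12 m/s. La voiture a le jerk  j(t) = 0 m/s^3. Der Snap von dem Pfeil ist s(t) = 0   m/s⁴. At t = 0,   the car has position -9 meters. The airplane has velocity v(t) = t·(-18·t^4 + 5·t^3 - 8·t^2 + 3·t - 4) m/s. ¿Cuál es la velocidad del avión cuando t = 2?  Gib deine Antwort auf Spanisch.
Usando v(t) = t·(-18·t^4 + 5·t^3 - 8·t^2 + 3·t - 4) y sustituyendo t = 2, encontramos v = -556.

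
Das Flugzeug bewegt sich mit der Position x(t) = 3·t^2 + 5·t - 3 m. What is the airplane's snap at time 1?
To solve this, we need to take 4 derivatives of our position equation x(t) = 3·t^2 + 5·t - 3. The derivative of position gives velocity: v(t) = 6·t + 5. Differentiating velocity, we get acceleration: a(t) = 6. The derivative of acceleration gives jerk: j(t) = 0. Taking d/dt of j(t), we find s(t) = 0. Using s(t) = 0 and substituting t = 1, we find s = 0.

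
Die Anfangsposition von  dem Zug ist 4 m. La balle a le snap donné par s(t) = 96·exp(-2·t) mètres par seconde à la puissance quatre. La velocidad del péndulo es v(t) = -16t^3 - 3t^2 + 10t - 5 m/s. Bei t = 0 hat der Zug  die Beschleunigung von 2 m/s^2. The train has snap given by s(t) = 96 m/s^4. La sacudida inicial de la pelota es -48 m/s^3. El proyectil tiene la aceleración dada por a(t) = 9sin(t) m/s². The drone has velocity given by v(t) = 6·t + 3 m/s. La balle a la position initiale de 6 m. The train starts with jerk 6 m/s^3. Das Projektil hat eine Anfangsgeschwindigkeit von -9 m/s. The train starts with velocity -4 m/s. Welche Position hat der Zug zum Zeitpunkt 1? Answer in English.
To find the answer, we compute 4 integrals of s(t) = 96. Finding the integral of s(t) and using j(0) = 6: j(t) = 96·t + 6. Taking ∫j(t)dt and applying a(0) = 2, we find a(t) = 48·t^2 + 6·t + 2. Integrating acceleration and using the initial condition v(0) = -4, we get v(t) = 16·t^3 + 3·t^2 + 2·t - 4. The antiderivative of velocity is position. Using x(0) = 4, we get x(t) = 4·t^4 + t^3 + t^2 - 4·t + 4. From the given position equation x(t) = 4·t^4 + t^3 + t^2 - 4·t + 4, we substitute t = 1 to get x = 6.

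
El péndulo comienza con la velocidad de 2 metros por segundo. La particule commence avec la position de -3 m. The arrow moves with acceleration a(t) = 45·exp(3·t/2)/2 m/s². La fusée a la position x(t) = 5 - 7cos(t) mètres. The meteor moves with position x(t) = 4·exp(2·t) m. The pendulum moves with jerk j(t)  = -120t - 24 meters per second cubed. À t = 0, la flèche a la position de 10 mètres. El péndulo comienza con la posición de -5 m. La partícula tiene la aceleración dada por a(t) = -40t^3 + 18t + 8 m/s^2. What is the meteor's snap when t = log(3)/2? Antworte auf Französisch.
Pour résoudre ceci, nous devons prendre 4 dérivées de notre équation de la position x(t) = 4·exp(2·t). La dérivée de la position donne la vitesse: v(t) = 8·exp(2·t). En dérivant la vitesse, nous obtenons l'accélération: a(t) = 16·exp(2·t). La dérivée de l'accélération donne le jerk: j(t) = 32·exp(2·t). En dérivant le jerk, nous obtenons le snap: s(t) = 64·exp(2·t). De l'équation du snap s(t) = 64·exp(2·t), nous substituons t = log(3)/2 pour obtenir s = 192.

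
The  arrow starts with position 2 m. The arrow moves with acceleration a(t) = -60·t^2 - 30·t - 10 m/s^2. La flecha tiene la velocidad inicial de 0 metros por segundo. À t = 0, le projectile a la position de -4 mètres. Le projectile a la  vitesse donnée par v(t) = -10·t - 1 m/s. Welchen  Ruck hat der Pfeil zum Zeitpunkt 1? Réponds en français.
Pour résoudre ceci, nous devons prendre 1 dérivée de notre équation de l'accélération a(t) = -60·t^2 - 30·t - 10. En prenant d/dt de a(t), nous trouvons j(t) = -120·t - 30. En utilisant j(t) = -120·t - 30 et en substituant t = 1, nous trouvons j = -150.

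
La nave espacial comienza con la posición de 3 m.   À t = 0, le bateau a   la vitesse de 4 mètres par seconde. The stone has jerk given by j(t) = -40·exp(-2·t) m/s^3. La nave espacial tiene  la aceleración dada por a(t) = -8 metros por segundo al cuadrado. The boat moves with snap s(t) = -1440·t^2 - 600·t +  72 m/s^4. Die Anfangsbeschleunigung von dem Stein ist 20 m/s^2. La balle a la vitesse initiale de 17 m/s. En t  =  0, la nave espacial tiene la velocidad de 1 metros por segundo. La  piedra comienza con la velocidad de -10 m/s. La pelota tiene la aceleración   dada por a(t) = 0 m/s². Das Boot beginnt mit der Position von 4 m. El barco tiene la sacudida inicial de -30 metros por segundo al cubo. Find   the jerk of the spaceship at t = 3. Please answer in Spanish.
Debemos derivar nuestra ecuación de la aceleración a(t) = -8 1 vez. Derivando la aceleración, obtenemos la sacudida: j(t) = 0. Tenemos la sacudida j(t) = 0. Sustituyendo t = 3: j(3) = 0.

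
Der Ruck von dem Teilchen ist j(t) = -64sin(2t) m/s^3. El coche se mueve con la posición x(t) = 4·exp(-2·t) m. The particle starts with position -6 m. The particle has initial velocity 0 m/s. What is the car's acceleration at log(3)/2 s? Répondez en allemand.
Ausgehend von der Position x(t) = 4·exp(-2·t), nehmen wir 2 Ableitungen. Mit d/dt von x(t) finden wir v(t) = -8·exp(-2·t). Die Ableitung von der Geschwindigkeit ergibt die Beschleunigung: a(t) = 16·exp(-2·t). Aus der Gleichung für die Beschleunigung a(t) = 16·exp(-2·t), setzen wir t = log(3)/2 ein und erhalten a = 16/3.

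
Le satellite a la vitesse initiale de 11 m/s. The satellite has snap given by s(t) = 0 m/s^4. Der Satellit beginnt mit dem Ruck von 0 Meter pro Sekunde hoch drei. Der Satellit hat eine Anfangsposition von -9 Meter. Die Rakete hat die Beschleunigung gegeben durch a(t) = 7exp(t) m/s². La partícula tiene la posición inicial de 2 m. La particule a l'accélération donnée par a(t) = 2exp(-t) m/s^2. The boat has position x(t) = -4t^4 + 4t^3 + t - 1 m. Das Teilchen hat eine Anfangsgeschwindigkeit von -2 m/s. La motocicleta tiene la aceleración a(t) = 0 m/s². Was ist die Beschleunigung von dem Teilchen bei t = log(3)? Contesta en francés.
En utilisant a(t) = 2·exp(-t) et en substituant t = log(3), nous trouvons a = 2/3.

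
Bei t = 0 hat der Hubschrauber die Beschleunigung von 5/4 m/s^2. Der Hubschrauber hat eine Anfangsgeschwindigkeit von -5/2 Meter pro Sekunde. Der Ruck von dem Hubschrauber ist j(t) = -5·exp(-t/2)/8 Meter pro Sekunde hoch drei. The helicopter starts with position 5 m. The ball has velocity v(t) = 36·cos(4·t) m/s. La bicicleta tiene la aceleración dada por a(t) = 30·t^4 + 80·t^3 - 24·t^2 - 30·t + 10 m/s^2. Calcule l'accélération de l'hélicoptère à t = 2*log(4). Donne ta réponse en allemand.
Wir müssen unsere Gleichung für den Ruck j(t) = -5·exp(-t/2)/8 1-mal integrieren. Mit ∫j(t)dt und Anwendung von a(0) = 5/4, finden wir a(t) = 5·exp(-t/2)/4. Mit a(t) = 5·exp(-t/2)/4 und Einsetzen von t = 2*log(4), finden wir a = 5/16.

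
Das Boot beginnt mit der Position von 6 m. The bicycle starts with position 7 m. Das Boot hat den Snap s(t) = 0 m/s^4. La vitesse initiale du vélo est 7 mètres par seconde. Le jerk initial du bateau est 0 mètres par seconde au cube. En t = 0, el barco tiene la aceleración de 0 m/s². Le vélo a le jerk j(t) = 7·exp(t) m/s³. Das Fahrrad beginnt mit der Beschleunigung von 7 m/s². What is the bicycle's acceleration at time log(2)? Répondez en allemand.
Um dies zu lösen, müssen wir 1 Stammfunktion unserer Gleichung für den Ruck j(t) = 7·exp(t) finden. Durch Integration von dem Ruck und Verwendung der Anfangsbedingung a(0) = 7, erhalten wir a(t) = 7·exp(t). Mit a(t) = 7·exp(t) und Einsetzen von t = log(2), finden wir a = 14.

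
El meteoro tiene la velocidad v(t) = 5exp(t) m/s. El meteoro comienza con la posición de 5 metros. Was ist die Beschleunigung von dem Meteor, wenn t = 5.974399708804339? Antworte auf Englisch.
We must differentiate our velocity equation v(t) = 5·exp(t) 1 time. The derivative of velocity gives acceleration: a(t) = 5·exp(t). From the given acceleration equation a(t) = 5·exp(t), we substitute t = 5.974399708804339 to get a = 1966.15988266537.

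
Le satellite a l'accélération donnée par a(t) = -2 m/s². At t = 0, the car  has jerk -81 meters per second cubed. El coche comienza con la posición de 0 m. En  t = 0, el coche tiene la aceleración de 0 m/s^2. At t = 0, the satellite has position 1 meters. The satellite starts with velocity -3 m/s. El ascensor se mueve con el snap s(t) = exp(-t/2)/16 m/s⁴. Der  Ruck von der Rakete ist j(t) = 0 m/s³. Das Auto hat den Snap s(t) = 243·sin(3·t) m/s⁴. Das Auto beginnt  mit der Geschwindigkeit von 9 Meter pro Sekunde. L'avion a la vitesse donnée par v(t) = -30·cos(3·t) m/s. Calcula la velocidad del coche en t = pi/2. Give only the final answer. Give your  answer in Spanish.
La velocidad en t = pi/2 es v = 0.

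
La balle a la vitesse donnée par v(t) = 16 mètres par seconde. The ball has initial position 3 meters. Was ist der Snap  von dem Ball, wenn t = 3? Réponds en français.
Pour résoudre ceci, nous devons prendre 3 dérivées de notre équation de la vitesse v(t) = 16. La dérivée de la vitesse donne l'accélération: a(t) = 0. En prenant d/dt de a(t), nous trouvons j(t) = 0. En prenant d/dt de j(t), nous trouvons s(t) = 0. Nous avons le snap s(t) = 0. En substituant t = 3: s(3) = 0.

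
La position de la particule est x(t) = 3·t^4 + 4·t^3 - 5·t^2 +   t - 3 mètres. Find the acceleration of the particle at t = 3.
To solve this, we need to take 2 derivatives of our position equation x(t) = 3·t^4 + 4·t^3 - 5·t^2 + t - 3. The derivative of position gives velocity: v(t) = 12·t^3 + 12·t^2 - 10·t + 1. The derivative of velocity gives acceleration: a(t) = 36·t^2 + 24·t - 10. We have acceleration a(t) = 36·t^2 + 24·t - 10. Substituting t = 3: a(3) = 386.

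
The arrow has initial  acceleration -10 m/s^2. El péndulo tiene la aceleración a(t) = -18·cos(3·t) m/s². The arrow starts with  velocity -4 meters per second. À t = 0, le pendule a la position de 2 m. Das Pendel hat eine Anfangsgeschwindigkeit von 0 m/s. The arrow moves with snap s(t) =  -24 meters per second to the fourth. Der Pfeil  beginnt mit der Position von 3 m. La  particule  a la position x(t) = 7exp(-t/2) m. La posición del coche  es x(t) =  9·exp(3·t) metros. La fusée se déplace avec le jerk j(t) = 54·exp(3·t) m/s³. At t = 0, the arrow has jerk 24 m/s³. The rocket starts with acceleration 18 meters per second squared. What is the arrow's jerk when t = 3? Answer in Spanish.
Para resolver esto, necesitamos tomar 1 integral de nuestra ecuación del snap s(t) = -24. La integral del snap es la sacudida. Usando j(0) = 24, obtenemos j(t) = 24 - 24·t. De la ecuación de la sacudida j(t) = 24 - 24·t, sustituimos t = 3 para obtener j = -48.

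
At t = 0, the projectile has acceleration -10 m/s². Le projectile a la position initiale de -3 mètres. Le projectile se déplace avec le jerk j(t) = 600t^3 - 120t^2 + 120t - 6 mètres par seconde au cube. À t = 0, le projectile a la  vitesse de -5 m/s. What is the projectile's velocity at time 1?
To find the answer, we compute 2 antiderivatives of j(t) = 600·t^3 - 120·t^2 + 120·t - 6. Integrating jerk and using the initial condition a(0) = -10, we get a(t) = 150·t^4 - 40·t^3 + 60·t^2 - 6·t - 10. Finding the integral of a(t) and using v(0) = -5: v(t) = 30·t^5 - 10·t^4 + 20·t^3 - 3·t^2 - 10·t - 5. Using v(t) = 30·t^5 - 10·t^4 + 20·t^3 - 3·t^2 - 10·t - 5 and substituting t = 1, we find v = 22.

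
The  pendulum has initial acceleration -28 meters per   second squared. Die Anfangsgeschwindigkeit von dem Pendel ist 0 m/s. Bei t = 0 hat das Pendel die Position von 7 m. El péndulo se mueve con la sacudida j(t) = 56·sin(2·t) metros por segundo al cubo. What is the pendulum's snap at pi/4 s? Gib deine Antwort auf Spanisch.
Partiendo de la sacudida j(t) = 56·sin(2·t), tomamos 1 derivada. Tomando d/dt de j(t), encontramos s(t) = 112·cos(2·t). Tenemos el snap s(t) = 112·cos(2·t). Sustituyendo t = pi/4: s(pi/4) = 0.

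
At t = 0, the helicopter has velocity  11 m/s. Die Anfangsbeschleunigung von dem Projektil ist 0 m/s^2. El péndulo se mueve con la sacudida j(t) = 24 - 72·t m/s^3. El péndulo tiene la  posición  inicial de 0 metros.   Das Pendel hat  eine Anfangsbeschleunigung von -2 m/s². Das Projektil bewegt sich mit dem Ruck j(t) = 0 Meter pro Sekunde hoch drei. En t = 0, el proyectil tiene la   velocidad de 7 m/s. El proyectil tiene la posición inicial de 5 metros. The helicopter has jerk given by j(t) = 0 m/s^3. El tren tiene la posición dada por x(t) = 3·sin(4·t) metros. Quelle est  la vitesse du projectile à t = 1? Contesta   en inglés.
To find the answer, we compute 2 integrals of j(t) = 0. The antiderivative of jerk is acceleration. Using a(0) = 0, we get a(t) = 0. Taking ∫a(t)dt and applying v(0) = 7, we find v(t) = 7. Using v(t) = 7 and substituting t = 1, we find v = 7.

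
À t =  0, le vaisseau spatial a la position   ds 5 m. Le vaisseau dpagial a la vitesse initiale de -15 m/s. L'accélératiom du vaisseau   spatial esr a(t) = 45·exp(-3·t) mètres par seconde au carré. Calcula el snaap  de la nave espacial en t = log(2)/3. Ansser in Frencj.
En partant de l'accélération a(t) = 45·exp(-3·t), nous prenons 2 dérivées. En prenant d/dt de a(t), nous trouvons j(t) = -135·exp(-3·t). En prenant d/dt de j(t), nous trouvons s(t) = 405·exp(-3·t). De l'équation du snap s(t) = 405·exp(-3·t), nous substituons t = log(2)/3 pour obtenir s = 405/2.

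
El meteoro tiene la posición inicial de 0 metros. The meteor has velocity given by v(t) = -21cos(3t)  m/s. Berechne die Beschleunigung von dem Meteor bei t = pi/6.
Ausgehend von der Geschwindigkeit v(t) = -21·cos(3·t), nehmen wir 1 Ableitung. Durch Ableiten von der Geschwindigkeit erhalten wir die Beschleunigung: a(t) = 63·sin(3·t). Wir haben die Beschleunigung a(t) = 63·sin(3·t). Durch Einsetzen von t = pi/6: a(pi/6) = 63.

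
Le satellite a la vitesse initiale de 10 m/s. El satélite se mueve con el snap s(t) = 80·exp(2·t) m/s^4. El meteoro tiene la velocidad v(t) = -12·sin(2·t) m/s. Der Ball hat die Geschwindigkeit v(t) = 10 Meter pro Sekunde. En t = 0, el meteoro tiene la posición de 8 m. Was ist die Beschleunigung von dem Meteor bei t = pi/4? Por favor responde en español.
Debemos derivar nuestra ecuación de la velocidad v(t) = -12·sin(2·t) 1 vez. Derivando la velocidad, obtenemos la aceleración: a(t) = -24·cos(2·t). De la ecuación de la aceleración a(t) = -24·cos(2·t), sustituimos t = pi/4 para obtener a = 0.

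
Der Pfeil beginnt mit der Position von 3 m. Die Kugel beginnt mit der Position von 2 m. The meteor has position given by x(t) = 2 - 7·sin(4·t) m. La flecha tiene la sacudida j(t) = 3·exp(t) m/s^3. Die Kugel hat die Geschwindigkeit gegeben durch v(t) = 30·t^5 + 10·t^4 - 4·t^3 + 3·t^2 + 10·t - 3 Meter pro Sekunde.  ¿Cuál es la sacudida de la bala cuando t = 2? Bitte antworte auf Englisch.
We must differentiate our velocity equation v(t) = 30·t^5 + 10·t^4 - 4·t^3 + 3·t^2 + 10·t - 3 2 times. Differentiating velocity, we get acceleration: a(t) = 150·t^4 + 40·t^3 - 12·t^2 + 6·t + 10. The derivative of acceleration gives jerk: j(t) = 600·t^3 + 120·t^2 - 24·t + 6. We have jerk j(t) = 600·t^3 + 120·t^2 - 24·t + 6. Substituting t = 2: j(2) = 5238.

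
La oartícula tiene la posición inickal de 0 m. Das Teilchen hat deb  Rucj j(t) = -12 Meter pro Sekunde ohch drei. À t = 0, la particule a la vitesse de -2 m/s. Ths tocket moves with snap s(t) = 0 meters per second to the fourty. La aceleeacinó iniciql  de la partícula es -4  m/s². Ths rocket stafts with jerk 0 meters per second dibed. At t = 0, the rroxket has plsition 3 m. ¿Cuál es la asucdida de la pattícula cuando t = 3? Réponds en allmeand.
Aus der Gleichung für den Ruck j(t) = -12, setzen wir t = 3 ein und erhalten j = -12.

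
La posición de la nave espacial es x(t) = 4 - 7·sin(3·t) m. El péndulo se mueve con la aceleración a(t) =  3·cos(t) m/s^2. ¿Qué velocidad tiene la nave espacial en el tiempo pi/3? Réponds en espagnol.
Para resolver esto, necesitamos tomar 1 derivada de nuestra ecuación de la posición x(t) = 4 - 7·sin(3·t). Tomando d/dt de x(t), encontramos v(t) = -21·cos(3·t). Tenemos la velocidad v(t) = -21·cos(3·t). Sustituyendo t = pi/3: v(pi/3) = 21.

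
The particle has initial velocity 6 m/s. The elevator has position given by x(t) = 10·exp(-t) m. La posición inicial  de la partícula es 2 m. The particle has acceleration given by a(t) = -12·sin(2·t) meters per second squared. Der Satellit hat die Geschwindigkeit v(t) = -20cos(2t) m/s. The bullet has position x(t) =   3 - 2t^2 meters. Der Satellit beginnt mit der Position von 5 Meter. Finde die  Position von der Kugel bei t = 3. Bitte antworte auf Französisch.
En utilisant x(t) = 3 - 2·t^2 et en substituant t = 3, nous trouvons x = -15.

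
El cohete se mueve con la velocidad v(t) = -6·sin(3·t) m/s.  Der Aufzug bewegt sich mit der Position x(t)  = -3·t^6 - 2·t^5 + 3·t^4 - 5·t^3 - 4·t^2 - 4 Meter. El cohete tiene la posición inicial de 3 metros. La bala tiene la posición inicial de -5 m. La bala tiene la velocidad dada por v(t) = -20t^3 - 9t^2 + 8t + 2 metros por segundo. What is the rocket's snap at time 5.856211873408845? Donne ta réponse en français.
Pour résoudre ceci, nous devons prendre 3 dérivées de notre équation de la vitesse v(t) = -6·sin(3·t). En prenant d/dt de v(t), nous trouvons a(t) = -18·cos(3·t). En prenant d/dt de a(t), nous trouvons j(t) = 54·sin(3·t). En prenant d/dt de j(t), nous trouvons s(t) = 162·cos(3·t). Nous avons le snap s(t) = 162·cos(3·t). En substituant t = 5.856211873408845: s(5.856211873408845) = 46.3050148638822.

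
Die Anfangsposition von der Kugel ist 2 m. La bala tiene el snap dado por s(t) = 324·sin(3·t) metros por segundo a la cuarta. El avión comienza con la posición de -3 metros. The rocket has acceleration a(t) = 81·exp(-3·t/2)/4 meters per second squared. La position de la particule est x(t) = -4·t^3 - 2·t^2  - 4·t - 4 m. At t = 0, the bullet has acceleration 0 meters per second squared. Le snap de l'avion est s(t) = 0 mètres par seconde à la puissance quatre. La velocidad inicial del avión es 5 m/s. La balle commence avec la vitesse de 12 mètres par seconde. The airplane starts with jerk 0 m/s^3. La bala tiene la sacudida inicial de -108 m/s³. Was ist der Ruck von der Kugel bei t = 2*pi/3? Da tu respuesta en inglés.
To solve this, we need to take 1 antiderivative of our snap equation s(t) = 324·sin(3·t). The antiderivative of snap is jerk. Using j(0) = -108, we get j(t) = -108·cos(3·t). We have jerk j(t) = -108·cos(3·t). Substituting t = 2*pi/3: j(2*pi/3) = -108.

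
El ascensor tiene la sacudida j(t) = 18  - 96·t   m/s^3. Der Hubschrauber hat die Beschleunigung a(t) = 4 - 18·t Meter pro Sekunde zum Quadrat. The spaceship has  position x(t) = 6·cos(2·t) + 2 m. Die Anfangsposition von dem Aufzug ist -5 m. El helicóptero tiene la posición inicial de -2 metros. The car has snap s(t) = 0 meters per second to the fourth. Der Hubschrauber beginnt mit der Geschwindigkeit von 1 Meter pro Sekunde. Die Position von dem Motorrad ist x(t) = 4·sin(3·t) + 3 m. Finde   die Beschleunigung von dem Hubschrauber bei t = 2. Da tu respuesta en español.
Usando a(t) = 4 - 18·t y sustituyendo t = 2, encontramos a = -32.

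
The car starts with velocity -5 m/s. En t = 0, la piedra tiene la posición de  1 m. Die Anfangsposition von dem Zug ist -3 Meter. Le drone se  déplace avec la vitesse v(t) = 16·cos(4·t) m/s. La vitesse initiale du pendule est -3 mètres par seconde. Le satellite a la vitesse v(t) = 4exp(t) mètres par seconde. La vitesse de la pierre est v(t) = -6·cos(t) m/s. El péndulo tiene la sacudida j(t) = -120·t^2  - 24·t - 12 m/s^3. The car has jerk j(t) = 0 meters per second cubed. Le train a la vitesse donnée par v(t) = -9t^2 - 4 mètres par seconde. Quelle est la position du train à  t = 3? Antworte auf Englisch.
We must find the antiderivative of our velocity equation v(t) = -9·t^2 - 4 1 time. Taking ∫v(t)dt and applying x(0) = -3, we find x(t) = -3·t^3 - 4·t - 3. We have position x(t) = -3·t^3 - 4·t - 3. Substituting t = 3: x(3) = -96.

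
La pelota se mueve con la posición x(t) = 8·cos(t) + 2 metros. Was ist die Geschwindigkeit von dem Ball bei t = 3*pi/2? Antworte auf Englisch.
To solve this, we need to take 1 derivative of our position equation x(t) = 8·cos(t) + 2. Taking d/dt of x(t), we find v(t) = -8·sin(t). From the given velocity equation v(t) = -8·sin(t), we substitute t = 3*pi/2 to get v = 8.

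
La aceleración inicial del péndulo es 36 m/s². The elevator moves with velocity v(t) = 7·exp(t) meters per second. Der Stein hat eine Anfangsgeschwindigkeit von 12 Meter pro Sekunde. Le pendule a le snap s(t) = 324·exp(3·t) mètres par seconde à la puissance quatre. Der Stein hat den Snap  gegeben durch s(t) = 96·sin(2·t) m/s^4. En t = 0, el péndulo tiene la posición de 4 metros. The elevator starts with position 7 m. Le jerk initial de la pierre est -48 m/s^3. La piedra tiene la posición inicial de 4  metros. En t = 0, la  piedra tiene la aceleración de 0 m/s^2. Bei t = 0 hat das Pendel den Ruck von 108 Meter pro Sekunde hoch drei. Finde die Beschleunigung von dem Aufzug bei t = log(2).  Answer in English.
To solve this, we need to take 1 derivative of our velocity equation v(t) = 7·exp(t). The derivative of velocity gives acceleration: a(t) = 7·exp(t). From the given acceleration equation a(t) = 7·exp(t), we substitute t = log(2) to get a = 14.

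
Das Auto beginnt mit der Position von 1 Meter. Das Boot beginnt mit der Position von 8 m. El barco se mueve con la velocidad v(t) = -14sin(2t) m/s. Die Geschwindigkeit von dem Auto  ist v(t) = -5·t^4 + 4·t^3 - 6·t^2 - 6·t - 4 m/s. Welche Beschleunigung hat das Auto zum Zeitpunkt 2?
Um dies zu lösen, müssen wir 1 Ableitung unserer Gleichung für die Geschwindigkeit v(t) = -5·t^4 + 4·t^3 - 6·t^2 - 6·t - 4 nehmen. Durch Ableiten von der Geschwindigkeit erhalten wir die Beschleunigung: a(t) = -20·t^3 + 12·t^2 - 12·t - 6. Mit a(t) = -20·t^3 + 12·t^2 - 12·t - 6 und Einsetzen von t = 2, finden wir a = -142.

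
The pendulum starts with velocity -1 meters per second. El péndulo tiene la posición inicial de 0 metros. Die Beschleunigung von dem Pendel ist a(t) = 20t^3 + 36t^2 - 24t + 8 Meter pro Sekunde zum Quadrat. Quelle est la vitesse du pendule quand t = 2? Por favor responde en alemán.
Wir müssen das Integral unserer Gleichung für die Beschleunigung a(t) = 20·t^3 + 36·t^2 - 24·t + 8 1-mal finden. Mit ∫a(t)dt und Anwendung von v(0) = -1, finden wir v(t) = 5·t^4 + 12·t^3 - 12·t^2 + 8·t - 1. Mit v(t) = 5·t^4 + 12·t^3 - 12·t^2 + 8·t - 1 und Einsetzen von t = 2, finden wir v = 143.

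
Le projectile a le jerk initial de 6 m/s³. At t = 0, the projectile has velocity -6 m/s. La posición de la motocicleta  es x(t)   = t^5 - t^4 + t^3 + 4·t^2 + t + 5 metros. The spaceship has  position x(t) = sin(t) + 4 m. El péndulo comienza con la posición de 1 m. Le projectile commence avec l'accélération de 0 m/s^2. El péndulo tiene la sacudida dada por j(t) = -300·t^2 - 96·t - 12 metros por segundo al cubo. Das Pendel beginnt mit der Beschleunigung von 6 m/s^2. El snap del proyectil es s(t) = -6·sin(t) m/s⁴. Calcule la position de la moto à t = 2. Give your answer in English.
Using x(t) = t^5 - t^4 + t^3 + 4·t^2 + t + 5 and substituting t = 2, we find x = 47.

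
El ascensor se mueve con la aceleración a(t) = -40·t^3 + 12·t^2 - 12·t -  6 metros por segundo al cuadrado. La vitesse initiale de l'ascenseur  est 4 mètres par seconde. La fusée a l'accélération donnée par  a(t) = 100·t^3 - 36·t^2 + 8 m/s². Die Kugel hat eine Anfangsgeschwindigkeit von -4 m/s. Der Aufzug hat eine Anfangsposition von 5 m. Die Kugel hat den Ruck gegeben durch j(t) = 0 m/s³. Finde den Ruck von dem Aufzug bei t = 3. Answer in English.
We must differentiate our acceleration equation a(t) = -40·t^3 + 12·t^2 - 12·t - 6 1 time. The derivative of acceleration gives jerk: j(t) = -120·t^2 + 24·t - 12. We have jerk j(t) = -120·t^2 + 24·t - 12. Substituting t = 3: j(3) = -1020.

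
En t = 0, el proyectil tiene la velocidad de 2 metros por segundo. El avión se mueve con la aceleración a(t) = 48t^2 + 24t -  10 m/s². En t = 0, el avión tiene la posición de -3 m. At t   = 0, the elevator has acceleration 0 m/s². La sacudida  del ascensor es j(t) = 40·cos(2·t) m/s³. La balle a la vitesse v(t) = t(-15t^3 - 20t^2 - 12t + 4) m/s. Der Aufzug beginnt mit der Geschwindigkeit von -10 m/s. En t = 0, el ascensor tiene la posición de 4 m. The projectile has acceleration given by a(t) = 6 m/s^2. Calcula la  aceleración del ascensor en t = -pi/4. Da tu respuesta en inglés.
We must find the integral of our jerk equation j(t) = 40·cos(2·t) 1 time. Taking ∫j(t)dt and applying a(0) = 0, we find a(t) = 20·sin(2·t). We have acceleration a(t) = 20·sin(2·t). Substituting t = -pi/4: a(-pi/4) = -20.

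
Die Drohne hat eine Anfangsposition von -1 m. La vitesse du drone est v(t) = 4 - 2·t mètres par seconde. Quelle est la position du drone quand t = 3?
Nous devons intégrer notre équation de la vitesse v(t) = 4 - 2·t 1 fois. En prenant ∫v(t)dt et en appliquant x(0) = -1, nous trouvons x(t) = -t^2 + 4·t - 1. Nous avons la position x(t) = -t^2 + 4·t - 1. En substituant t = 3: x(3) = 2.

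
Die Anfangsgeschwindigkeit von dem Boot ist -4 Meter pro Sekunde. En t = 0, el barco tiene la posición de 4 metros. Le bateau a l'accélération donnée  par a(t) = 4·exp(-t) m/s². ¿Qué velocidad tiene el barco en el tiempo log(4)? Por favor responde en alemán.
Um dies zu lösen, müssen wir 1 Stammfunktion unserer Gleichung für die Beschleunigung a(t) = 4·exp(-t) finden. Mit ∫a(t)dt und Anwendung von v(0) = -4, finden wir v(t) = -4·exp(-t). Aus der Gleichung für die Geschwindigkeit v(t) = -4·exp(-t), setzen wir t = log(4) ein und erhalten v = -1.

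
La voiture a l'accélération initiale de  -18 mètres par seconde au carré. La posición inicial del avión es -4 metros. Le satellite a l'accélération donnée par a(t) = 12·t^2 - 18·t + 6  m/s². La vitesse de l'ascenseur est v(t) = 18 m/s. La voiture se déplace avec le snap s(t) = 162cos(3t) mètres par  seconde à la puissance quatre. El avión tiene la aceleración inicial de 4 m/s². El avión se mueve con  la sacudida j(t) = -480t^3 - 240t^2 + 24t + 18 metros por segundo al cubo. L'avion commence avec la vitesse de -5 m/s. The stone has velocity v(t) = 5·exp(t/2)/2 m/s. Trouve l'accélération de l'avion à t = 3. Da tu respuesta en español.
Partiendo de la sacudida j(t) = -480·t^3 - 240·t^2 + 24·t + 18, tomamos 1 integral. Integrando la sacudida y usando la condición inicial a(0) = 4, obtenemos a(t) = -120·t^4 - 80·t^3 + 12·t^2 + 18·t + 4. De la ecuación de la aceleración a(t) = -120·t^4 - 80·t^3 + 12·t^2 + 18·t + 4, sustituimos t = 3 para obtener a = -11714.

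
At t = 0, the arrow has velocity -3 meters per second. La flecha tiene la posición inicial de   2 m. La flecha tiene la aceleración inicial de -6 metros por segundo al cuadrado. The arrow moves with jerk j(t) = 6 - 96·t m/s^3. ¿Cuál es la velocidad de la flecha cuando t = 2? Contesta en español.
Necesitamos integrar nuestra ecuación de la sacudida j(t) = 6 - 96·t 2 veces. Integrando la sacudida y usando la condición inicial a(0) = -6, obtenemos a(t) = -48·t^2 + 6·t - 6. La integral de la aceleración, con v(0) = -3, da la velocidad: v(t) = -16·t^3 + 3·t^2 - 6·t - 3. Tenemos la velocidad v(t) = -16·t^3 + 3·t^2 - 6·t - 3. Sustituyendo t = 2: v(2) = -131.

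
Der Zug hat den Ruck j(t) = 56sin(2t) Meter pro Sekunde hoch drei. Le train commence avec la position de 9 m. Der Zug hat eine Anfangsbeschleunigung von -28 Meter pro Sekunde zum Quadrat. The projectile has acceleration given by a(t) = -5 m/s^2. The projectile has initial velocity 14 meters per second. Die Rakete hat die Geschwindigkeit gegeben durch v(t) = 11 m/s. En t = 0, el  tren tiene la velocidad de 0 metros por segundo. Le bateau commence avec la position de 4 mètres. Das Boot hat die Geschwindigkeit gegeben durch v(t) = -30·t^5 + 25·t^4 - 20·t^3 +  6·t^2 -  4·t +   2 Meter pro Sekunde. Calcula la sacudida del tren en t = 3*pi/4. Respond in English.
We have jerk j(t) = 56·sin(2·t). Substituting t = 3*pi/4: j(3*pi/4) = -56.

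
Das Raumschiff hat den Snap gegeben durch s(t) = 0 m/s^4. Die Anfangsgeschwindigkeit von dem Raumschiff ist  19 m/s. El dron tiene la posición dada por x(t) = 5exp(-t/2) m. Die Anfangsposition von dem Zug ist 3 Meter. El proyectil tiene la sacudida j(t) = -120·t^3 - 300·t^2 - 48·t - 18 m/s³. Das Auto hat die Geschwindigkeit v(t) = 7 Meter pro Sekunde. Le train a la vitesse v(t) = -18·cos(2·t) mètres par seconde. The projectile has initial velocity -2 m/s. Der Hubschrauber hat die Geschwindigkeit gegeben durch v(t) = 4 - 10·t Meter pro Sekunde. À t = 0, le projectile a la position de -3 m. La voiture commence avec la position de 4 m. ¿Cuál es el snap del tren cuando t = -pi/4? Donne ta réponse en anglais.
Starting from velocity v(t) = -18·cos(2·t), we take 3 derivatives. Taking d/dt of v(t), we find a(t) = 36·sin(2·t). Differentiating acceleration, we get jerk: j(t) = 72·cos(2·t). The derivative of jerk gives snap: s(t) = -144·sin(2·t). From the given snap equation s(t) = -144·sin(2·t), we substitute t = -pi/4 to get s = 144.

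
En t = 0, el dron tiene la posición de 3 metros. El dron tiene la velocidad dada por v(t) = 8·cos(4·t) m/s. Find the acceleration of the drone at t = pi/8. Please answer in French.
Pour résoudre ceci, nous devons prendre 1 dérivée de notre équation de la vitesse v(t) = 8·cos(4·t). La dérivée de la vitesse donne l'accélération: a(t) = -32·sin(4·t). De l'équation de l'accélération a(t) = -32·sin(4·t), nous substituons t = pi/8 pour obtenir a = -32.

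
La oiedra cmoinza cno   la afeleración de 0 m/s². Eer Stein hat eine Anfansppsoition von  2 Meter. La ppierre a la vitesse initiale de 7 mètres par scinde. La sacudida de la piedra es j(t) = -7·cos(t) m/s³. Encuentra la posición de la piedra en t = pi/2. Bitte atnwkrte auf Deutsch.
Wir müssen die Stammfunktion unserer Gleichung für den Ruck j(t) = -7·cos(t) 3-mal finden. Mit ∫j(t)dt und Anwendung von a(0) = 0, finden wir a(t) = -7·sin(t). Das Integral von der Beschleunigung ist die Geschwindigkeit. Mit v(0) = 7 erhalten wir v(t) = 7·cos(t). Durch Integration von der Geschwindigkeit und Verwendung der Anfangsbedingung x(0) = 2, erhalten wir x(t) = 7·sin(t) + 2. Mit x(t) = 7·sin(t) + 2 und Einsetzen von t = pi/2, finden wir x = 9.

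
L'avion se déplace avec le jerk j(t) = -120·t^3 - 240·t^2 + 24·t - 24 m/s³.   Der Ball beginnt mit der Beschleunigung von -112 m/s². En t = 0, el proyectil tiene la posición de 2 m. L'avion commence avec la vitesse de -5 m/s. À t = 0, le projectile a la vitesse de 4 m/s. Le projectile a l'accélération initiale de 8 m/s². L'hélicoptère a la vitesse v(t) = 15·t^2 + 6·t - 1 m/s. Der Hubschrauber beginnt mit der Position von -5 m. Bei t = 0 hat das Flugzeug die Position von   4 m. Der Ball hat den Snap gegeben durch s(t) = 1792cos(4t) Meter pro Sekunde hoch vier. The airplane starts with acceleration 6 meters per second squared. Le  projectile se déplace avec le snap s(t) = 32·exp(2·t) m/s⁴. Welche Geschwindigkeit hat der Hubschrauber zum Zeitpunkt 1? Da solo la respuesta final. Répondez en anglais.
The answer is 20.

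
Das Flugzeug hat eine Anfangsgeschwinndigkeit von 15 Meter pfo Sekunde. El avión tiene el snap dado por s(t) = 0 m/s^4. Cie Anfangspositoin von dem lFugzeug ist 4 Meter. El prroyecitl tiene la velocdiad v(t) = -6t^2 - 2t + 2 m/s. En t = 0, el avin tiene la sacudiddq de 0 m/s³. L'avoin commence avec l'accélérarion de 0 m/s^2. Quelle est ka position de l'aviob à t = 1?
En partant du snap s(t) = 0, nous prenons 4 primitives. En prenant ∫s(t)dt et en appliquant j(0) = 0, nous trouvons j(t) = 0. L'intégrale du jerk est l'accélération. En utilisant a(0) = 0, nous obtenons a(t) = 0. La primitive de l'accélération, avec v(0) = 15, donne la vitesse: v(t) = 15. La primitive de la vitesse est la position. En utilisant x(0) = 4, nous obtenons x(t) = 15·t + 4. En utilisant x(t) = 15·t + 4 et en substituant t = 1, nous trouvons x = 19.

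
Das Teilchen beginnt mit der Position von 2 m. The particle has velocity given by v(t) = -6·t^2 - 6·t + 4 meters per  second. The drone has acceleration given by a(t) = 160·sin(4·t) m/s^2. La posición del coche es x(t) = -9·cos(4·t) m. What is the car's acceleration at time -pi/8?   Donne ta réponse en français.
En partant de la position x(t) = -9·cos(4·t), nous prenons 2 dérivées. En dérivant la position, nous obtenons la vitesse: v(t) = 36·sin(4·t). En dérivant la vitesse, nous obtenons l'accélération: a(t) = 144·cos(4·t). En utilisant a(t) = 144·cos(4·t) et en substituant t = -pi/8, nous trouvons a = 0.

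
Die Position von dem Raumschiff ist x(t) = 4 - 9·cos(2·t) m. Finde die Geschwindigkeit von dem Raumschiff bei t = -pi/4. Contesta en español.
Partiendo de la posición x(t) = 4 - 9·cos(2·t), tomamos 1 derivada. La derivada de la posición da la velocidad: v(t) = 18·sin(2·t). Usando v(t) = 18·sin(2·t) y sustituyendo t = -pi/4, encontramos v = -18.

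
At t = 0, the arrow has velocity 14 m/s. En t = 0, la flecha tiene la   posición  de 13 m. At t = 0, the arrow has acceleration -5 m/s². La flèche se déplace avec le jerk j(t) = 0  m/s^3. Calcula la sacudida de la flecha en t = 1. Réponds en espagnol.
Usando j(t) = 0 y sustituyendo t = 1, encontramos j = 0.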